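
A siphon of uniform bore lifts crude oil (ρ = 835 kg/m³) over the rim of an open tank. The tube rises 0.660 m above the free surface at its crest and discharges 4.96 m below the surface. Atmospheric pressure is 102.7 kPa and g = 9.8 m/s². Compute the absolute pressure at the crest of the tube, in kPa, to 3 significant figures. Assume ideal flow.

Bernoulli surface→outlet gives ½v² = g·h_out, so v = √(2·9.8·4.96) = 9.86 m/s.
Continuity keeps v the same throughout the tube; from surface to crest, P_atm + 0 = P_top + ½ρv² + ρg·h_top.
P_top = 102700 − ½·835·9.86² − 835·9.8·0.660 = 56700 Pa.

P_top ≈ 56.7 kPa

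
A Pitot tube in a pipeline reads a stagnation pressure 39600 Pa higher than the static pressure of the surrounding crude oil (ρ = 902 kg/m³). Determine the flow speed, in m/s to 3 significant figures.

9.37 m/s

Bernoulli between the free stream and the stagnation point: ½ρv² = P_stag − P_static.
v = √(2ΔP/ρ) = √(2·39600/902) = 9.37 m/s.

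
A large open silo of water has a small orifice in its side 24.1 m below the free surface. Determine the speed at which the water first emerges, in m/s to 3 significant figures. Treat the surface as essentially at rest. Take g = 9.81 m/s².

With the surface at rest and both surface and jet at atmospheric pressure, Bernoulli gives ρg h = ½ρv², so v = √(2gh) = √(2·9.81·24.1) = 21.7 m/s.

v ≈ 21.7 m/s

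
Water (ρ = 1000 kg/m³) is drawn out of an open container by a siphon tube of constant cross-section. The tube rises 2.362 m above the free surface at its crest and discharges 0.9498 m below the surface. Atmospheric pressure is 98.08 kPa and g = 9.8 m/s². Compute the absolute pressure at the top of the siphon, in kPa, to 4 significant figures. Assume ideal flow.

P_top ≈ 65.62 kPa

The outlet speed comes from Torricelli: v = √(2g·0.9498) = 4.315 m/s.
With constant cross-section the crest speed equals v; applying Bernoulli from the surface up to the crest, P_top = P_atm − ½ρv² − ρg·h_top.
P_top = 98080 − ½·1000·4.315² − 1000·9.8·2.362 = 65620 Pa.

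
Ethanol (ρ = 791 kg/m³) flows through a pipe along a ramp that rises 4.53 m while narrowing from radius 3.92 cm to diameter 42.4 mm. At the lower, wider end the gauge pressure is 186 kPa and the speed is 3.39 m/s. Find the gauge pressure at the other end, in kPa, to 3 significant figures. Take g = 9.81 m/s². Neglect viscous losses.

102 kPa

By continuity, v₂ = v₁·A₁/A₂ = 3.39·(48.3/14.1) = 11.6 m/s.
Bernoulli: P₁ + ½ρv₁² + ρg h₁ = P₂ + ½ρv₂² + ρg h₂, so P₂ = P₁ + ½ρ(v₁² − v₂²) − ρg(h₂ − h₁).
P₂ = 186000 + ½·791·(3.39² − 11.6²) − 791·9.81·(+4.53) = 186000 + (-48600) − (35200) = 102000 Pa.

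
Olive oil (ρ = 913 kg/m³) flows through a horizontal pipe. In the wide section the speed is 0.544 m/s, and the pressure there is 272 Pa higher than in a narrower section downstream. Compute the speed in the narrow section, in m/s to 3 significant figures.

v₂ ≈ 0.944 m/s

Along the level pipe P + ½ρv² is conserved, hence v₂² = v₁² + 2(P₁ − P₂)/ρ.
v₂ = √(0.544² + 2·272/913) = √(0.296 + 0.596) = 0.944 m/s.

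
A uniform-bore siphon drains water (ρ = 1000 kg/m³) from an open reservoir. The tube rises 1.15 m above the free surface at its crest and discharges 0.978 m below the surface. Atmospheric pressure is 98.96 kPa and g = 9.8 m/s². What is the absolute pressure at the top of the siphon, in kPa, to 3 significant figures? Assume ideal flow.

From the surface to the outlet (both open to atmosphere, surface at rest): v = √(2g·h_out) = √(2·9.8·0.978) = 4.38 m/s.
Continuity keeps v the same throughout the tube; from surface to crest, P_atm + 0 = P_top + ½ρv² + ρg·h_top.
P_top = 98960 − ½·1000·4.38² − 1000·9.8·1.15 = 78100 Pa.

P_top = 78.1 kPa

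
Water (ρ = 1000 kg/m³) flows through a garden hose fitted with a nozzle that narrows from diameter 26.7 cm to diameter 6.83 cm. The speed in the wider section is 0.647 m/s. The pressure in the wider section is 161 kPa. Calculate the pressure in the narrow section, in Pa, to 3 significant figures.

P₂ ≈ 112000 Pa

By continuity, v₂ = v₁·A₁/A₂ = 0.647·(560/36.6) = 9.89 m/s.
With no height change, Bernoulli's equation is P₁ + ½ρv₁² = P₂ + ½ρv₂².
P₂ = P₁ − ½ρ(v₂² − v₁²) = 161000 − ½·1000·(9.89² − 0.647²) = 161000 − 48700 = 112000 Pa.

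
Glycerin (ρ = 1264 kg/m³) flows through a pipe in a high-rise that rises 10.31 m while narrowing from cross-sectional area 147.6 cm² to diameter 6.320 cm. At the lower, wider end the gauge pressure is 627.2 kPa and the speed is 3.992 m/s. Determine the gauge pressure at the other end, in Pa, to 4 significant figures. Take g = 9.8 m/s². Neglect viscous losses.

P₂ ≈ 286600 Pa

Mass conservation (A₁v₁ = A₂v₂) gives v₂ = 3.992 × 147.6/31.37 = 18.78 m/s.
Bernoulli: P₁ + ½ρv₁² + ρg h₁ = P₂ + ½ρv₂² + ρg h₂, so P₂ = P₁ + ½ρ(v₁² − v₂²) − ρg(h₂ − h₁).
P₂ = 627200 + ½·1264·(3.992² − 18.78²) − 1264·9.8·(+10.31) = 627200 + (-212900) − (127700) = 286600 Pa.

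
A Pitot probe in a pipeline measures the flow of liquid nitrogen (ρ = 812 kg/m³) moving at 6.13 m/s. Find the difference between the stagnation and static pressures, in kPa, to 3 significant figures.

ΔP ≈ 15.3 kPa

The dynamic pressure equals the rise in static pressure at the stagnation point: ΔP = ½ρv².
ΔP = ½·812·6.13² = 15300 Pa.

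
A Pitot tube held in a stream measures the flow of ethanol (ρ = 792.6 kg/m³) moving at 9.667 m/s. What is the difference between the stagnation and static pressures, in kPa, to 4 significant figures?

Bernoulli between the free stream and the stagnation point: ½ρv² = P_stag − P_static.
ΔP = ½·792.6·9.667² = 37030 Pa.

37.03 kPa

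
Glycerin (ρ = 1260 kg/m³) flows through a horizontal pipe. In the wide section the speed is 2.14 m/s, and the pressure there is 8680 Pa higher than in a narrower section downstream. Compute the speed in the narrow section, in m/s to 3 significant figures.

v₂ = 4.28 m/s

Horizontal Bernoulli: P₁ + ½ρv₁² = P₂ + ½ρv₂², so v₂² = v₁² + 2(P₁ − P₂)/ρ.
v₂ = √(2.14² + 2·8680/1260) = √(4.58 + 13.8) = 4.28 m/s.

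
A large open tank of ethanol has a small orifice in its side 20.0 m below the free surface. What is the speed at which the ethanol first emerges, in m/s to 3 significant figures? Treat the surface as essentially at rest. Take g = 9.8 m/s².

v = 19.8 m/s

Bernoulli from surface to hole (P equal, v_surface ≈ 0): v = √(2gh) = √(2×9.8×20.0) = 19.8 m/s.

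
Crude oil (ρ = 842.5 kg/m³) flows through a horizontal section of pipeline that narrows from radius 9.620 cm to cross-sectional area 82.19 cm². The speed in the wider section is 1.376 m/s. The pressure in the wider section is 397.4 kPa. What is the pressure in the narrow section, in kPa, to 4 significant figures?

By continuity, v₂ = v₁·A₁/A₂ = 1.376·(290.7/82.19) = 4.867 m/s.
Bernoulli (h₁ = h₂): P₁ − P₂ = ½ρ(v₂² − v₁²).
P₂ = P₁ − ½ρ(v₂² − v₁²) = 397400 − ½·842.5·(4.867² − 1.376²) = 397400 − 9183 = 388200 Pa.

388.2 kPa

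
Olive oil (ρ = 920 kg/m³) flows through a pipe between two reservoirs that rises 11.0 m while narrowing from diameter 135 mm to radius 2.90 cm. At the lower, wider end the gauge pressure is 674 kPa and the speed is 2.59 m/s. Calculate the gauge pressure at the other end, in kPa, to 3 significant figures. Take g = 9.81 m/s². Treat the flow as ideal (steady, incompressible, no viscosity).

P₂ = 487 kPa

The volume flow rate is constant, so v₂ = (A₁/A₂)v₁ = (143/26.4)·2.59 = 14.0 m/s.
Energy conservation along the streamline gives P₂ = P₁ − ½ρ(v₂² − v₁²) − ρg(h₂ − h₁).
P₂ = 674000 + ½·920·(2.59² − 14.0²) − 920·9.81·(+11.0) = 674000 + (-87500) − (99300) = 487000 Pa.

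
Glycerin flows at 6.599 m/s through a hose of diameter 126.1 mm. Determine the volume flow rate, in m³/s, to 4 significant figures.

Q = A·v = 0.01249 m² × 6.599 m/s = 0.08241 m³/s.

Q = 0.08241 m³/s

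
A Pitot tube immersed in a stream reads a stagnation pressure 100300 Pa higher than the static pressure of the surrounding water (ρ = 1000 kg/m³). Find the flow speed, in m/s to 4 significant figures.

v = 14.16 m/s

Bernoulli between the free stream and the stagnation point: ½ρv² = P_stag − P_static.
v = √(2ΔP/ρ) = √(2·100300/1000) = 14.16 m/s.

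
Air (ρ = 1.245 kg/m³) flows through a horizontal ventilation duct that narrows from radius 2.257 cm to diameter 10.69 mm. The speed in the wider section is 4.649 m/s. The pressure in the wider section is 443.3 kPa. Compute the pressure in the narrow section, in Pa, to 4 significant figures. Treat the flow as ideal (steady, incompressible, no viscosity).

Continuity gives A₁v₁ = A₂v₂, so v₂ = (16.00 cm²)/(0.8975 cm²) × 4.649 m/s = 82.89 m/s.
Bernoulli (h₁ = h₂): P₁ − P₂ = ½ρ(v₂² − v₁²).
P₂ = P₁ − ½ρ(v₂² − v₁²) = 443300 − ½·1.245·(82.89² − 4.649²) = 443300 − 4264 = 439000 Pa.

P₂ ≈ 439000 Pa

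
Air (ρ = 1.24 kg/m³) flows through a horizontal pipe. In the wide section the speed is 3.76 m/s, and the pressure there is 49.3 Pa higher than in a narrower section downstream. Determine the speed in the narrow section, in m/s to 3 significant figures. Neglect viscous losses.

Along the level pipe P + ½ρv² is conserved, hence v₂² = v₁² + 2(P₁ − P₂)/ρ.
v₂ = √(3.76² + 2·49.3/1.24) = √(14.1 + 79.5) = 9.68 m/s.

v₂ = 9.68 m/s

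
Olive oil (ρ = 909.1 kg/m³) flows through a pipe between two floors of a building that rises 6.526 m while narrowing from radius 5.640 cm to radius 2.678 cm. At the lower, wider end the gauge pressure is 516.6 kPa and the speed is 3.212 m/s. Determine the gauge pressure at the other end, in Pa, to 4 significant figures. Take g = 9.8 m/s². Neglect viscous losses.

P₂ = 370900 Pa

Continuity gives A₁v₁ = A₂v₂, so v₂ = (99.93 cm²)/(22.53 cm²) × 3.212 m/s = 14.25 m/s.
Energy conservation along the streamline gives P₂ = P₁ − ½ρ(v₂² − v₁²) − ρg(h₂ − h₁).
P₂ = 516600 + ½·909.1·(3.212² − 14.25²) − 909.1·9.8·(+6.526) = 516600 + (-87570) − (58140) = 370900 Pa.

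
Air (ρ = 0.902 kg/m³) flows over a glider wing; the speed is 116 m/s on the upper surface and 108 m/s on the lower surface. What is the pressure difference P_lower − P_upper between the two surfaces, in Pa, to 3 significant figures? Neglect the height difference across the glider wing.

ΔP = 808 Pa

Bernoulli (same height): P_lower − P_upper = ½ρ(v_upper² − v_lower²).
ΔP = ½·0.902·(116² − 108²) = 808 Pa.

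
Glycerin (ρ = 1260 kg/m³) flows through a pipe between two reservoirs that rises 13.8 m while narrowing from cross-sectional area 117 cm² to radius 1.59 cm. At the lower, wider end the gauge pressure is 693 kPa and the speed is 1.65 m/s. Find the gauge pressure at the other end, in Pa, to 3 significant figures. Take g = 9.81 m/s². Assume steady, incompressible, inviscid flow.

152000 Pa

By continuity, v₂ = v₁·A₁/A₂ = 1.65·(117/7.94) = 24.3 m/s.
Applying Bernoulli between the two ends and solving for P₂: P₂ = P₁ + ½ρ(v₁² − v₂²) − ρgΔh.
P₂ = 693000 + ½·1260·(1.65² − 24.3²) − 1260·9.81·(+13.8) = 693000 + (-370000) − (171000) = 152000 Pa.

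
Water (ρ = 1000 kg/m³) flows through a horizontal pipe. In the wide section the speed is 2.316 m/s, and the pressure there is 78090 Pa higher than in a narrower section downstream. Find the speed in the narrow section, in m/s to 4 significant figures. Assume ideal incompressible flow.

Along the level pipe P + ½ρv² is conserved, hence v₂² = v₁² + 2(P₁ − P₂)/ρ.
v₂ = √(2.316² + 2·78090/1000) = √(5.364 + 156.2) = 12.71 m/s.

12.71 m/s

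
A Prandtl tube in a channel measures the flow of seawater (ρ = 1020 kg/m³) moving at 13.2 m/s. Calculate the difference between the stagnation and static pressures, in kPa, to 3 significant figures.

At the stagnation point the flow is brought to rest, so Bernoulli gives P_stag − P_static = ½ρv².
ΔP = ½·1020·13.2² = 88900 Pa.

ΔP ≈ 88.9 kPa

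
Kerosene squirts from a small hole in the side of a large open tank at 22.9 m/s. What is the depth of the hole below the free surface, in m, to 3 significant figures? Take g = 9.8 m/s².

h ≈ 26.8 m

Torricelli: v = √(2gh), so h = v²/(2g).
h = 22.9²/(2·9.8) = 524/19.60 = 26.8 m.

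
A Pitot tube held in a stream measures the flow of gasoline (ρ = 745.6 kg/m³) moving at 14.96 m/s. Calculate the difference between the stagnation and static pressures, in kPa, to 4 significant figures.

The dynamic pressure equals the rise in static pressure at the stagnation point: ΔP = ½ρv².
ΔP = ½·745.6·14.96² = 83430 Pa.

ΔP = 83.43 kPa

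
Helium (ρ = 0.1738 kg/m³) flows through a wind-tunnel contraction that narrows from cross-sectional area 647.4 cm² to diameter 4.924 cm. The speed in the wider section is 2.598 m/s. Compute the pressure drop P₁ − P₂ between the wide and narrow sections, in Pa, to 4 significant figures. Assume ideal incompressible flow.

ΔP ≈ 677.4 Pa

Continuity gives A₁v₁ = A₂v₂, so v₂ = (647.4 cm²)/(19.04 cm²) × 2.598 m/s = 88.33 m/s.
The pipe is horizontal, so Bernoulli reduces to P₁ + ½ρv₁² = P₂ + ½ρv₂².
P₁ − P₂ = ½·0.1738·(88.33² − 2.598²) = ½·0.1738·7795 = 677.4 Pa.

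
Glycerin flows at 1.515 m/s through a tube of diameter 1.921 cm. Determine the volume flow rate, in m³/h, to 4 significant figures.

Q = A·v = 0.0002898 m² × 1.515 m/s = 0.0004391 m³/s.
Converting: 0.0004391 m³/s × 3600 = 1.581 m³/h.

1.581 m³/h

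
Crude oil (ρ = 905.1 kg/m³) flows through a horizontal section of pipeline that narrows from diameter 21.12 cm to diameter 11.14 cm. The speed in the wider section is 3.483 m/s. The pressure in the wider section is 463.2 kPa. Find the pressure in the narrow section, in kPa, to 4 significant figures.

Continuity gives A₁v₁ = A₂v₂, so v₂ = (350.3 cm²)/(97.47 cm²) × 3.483 m/s = 12.52 m/s.
With no height change, Bernoulli's equation is P₁ + ½ρv₁² = P₂ + ½ρv₂².
P₂ = P₁ − ½ρ(v₂² − v₁²) = 463200 − ½·905.1·(12.52² − 3.483²) = 463200 − 65440 = 397800 Pa.

P₂ = 397.8 kPa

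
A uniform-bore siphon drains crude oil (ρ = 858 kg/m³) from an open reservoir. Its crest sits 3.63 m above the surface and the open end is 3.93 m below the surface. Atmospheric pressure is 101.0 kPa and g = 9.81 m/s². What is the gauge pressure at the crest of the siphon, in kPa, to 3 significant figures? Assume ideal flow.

-63.6 kPa

Bernoulli surface→outlet gives ½v² = g·h_out, so v = √(2·9.81·3.93) = 8.78 m/s.
Continuity keeps v the same throughout the tube; from surface to crest, P_atm + 0 = P_top + ½ρv² + ρg·h_top.
P_top = 101000 − ½·858·8.78² − 858·9.81·3.63 = 37400 Pa. So P_gauge = P_top − P_atm = -63600 Pa.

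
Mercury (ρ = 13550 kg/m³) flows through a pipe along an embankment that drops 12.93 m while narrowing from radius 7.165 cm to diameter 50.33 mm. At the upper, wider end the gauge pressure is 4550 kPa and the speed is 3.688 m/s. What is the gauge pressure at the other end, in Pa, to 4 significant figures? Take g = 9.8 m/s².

P₂ ≈ 303400 Pa

Mass conservation (A₁v₁ = A₂v₂) gives v₂ = 3.688 × 161.3/19.89 = 29.90 m/s.
Bernoulli: P₁ + ½ρv₁² + ρg h₁ = P₂ + ½ρv₂² + ρg h₂, so P₂ = P₁ + ½ρ(v₁² − v₂²) − ρg(h₂ − h₁).
P₂ = 4550000 + ½·13550·(3.688² − 29.90²) − 13550·9.8·(−12.93) = 4550000 + (-5964000) − (-1717000) = 303400 Pa.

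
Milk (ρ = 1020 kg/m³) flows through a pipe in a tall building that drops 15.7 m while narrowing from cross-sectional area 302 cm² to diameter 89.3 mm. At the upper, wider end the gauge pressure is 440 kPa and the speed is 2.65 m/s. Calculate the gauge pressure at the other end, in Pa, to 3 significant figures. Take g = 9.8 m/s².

P₂ = 517000 Pa

The volume flow rate is constant, so v₂ = (A₁/A₂)v₁ = (302/62.6)·2.65 = 12.8 m/s.
Applying Bernoulli between the two ends and solving for P₂: P₂ = P₁ + ½ρ(v₁² − v₂²) − ρgΔh.
P₂ = 440000 + ½·1020·(2.65² − 12.8²) − 1020·9.8·(−15.7) = 440000 + (-79700) − (-157000) = 517000 Pa.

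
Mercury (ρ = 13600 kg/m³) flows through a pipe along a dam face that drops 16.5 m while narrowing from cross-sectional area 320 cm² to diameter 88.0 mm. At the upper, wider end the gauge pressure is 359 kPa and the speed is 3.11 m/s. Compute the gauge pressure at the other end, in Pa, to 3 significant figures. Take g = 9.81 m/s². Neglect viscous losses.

Mass conservation (A₁v₁ = A₂v₂) gives v₂ = 3.11 × 320/60.8 = 16.4 m/s.
Energy conservation along the streamline gives P₂ = P₁ − ½ρ(v₂² − v₁²) − ρg(h₂ − h₁).
P₂ = 359000 + ½·13600·(3.11² − 16.4²) − 13600·9.81·(−16.5) = 359000 + (-1750000) − (-2200000) = 806000 Pa.

P₂ = 806000 Pa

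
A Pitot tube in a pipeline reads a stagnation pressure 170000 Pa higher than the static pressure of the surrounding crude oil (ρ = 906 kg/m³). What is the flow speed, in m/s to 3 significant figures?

Bernoulli between the free stream and the stagnation point: ½ρv² = P_stag − P_static.
v = √(2ΔP/ρ) = √(2·170000/906) = 19.4 m/s.

19.4 m/s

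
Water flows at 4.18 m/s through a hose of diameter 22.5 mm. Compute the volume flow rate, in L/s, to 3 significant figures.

Q = A·v = 0.000398 m² × 4.18 m/s = 0.00166 m³/s.
Converting: 0.00166 m³/s × 1000 = 1.66 L/s.

Q ≈ 1.66 L/s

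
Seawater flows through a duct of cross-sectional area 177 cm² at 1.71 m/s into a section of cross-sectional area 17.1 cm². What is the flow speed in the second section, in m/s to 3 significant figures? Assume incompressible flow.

Mass conservation (A₁v₁ = A₂v₂) gives v₂ = 1.71 × 177/17.1 = 17.7 m/s.

v₂ ≈ 17.7 m/s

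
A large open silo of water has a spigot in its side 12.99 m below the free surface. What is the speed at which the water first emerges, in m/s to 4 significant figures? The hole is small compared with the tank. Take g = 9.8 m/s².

v = 15.96 m/s

The surface is effectively still and both ends are open, so ½v² = gh and v = √(2·9.8·12.99) = 15.96 m/s.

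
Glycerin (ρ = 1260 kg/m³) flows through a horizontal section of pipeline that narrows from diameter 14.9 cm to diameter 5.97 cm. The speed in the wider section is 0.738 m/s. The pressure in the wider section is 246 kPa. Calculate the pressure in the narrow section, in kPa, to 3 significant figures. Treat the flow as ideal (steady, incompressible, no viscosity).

P₂ ≈ 233 kPa

Mass conservation (A₁v₁ = A₂v₂) gives v₂ = 0.738 × 174/28.0 = 4.60 m/s.
The pipe is horizontal, so Bernoulli reduces to P₁ + ½ρv₁² = P₂ + ½ρv₂².
P₂ = P₁ − ½ρ(v₂² − v₁²) = 246000 − ½·1260·(4.60² − 0.738²) = 246000 − 13000 = 233000 Pa.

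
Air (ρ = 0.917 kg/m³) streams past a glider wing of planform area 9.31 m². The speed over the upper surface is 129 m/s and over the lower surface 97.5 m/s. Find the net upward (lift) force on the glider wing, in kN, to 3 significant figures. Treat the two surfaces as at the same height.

With equal heights on the two surfaces, Bernoulli gives P_lower − P_upper = ½ρ(v_upper² − v_lower²).
ΔP = ½·0.917·(129² − 97.5²) = 3270 Pa.
Lift = ΔP · A = 3270 × 9.31 = 30500 N.

F ≈ 30.5 kN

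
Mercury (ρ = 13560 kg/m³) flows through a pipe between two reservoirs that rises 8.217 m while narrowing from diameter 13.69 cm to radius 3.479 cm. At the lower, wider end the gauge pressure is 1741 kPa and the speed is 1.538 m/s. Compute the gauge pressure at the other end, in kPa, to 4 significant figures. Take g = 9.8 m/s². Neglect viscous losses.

P₂ = 424.8 kPa

Continuity gives A₁v₁ = A₂v₂, so v₂ = (147.2 cm²)/(38.02 cm²) × 1.538 m/s = 5.954 m/s.
Applying Bernoulli between the two ends and solving for P₂: P₂ = P₁ + ½ρ(v₁² − v₂²) − ρgΔh.
P₂ = 1741000 + ½·13560·(1.538² − 5.954²) − 13560·9.8·(+8.217) = 1741000 + (-224300) − (1092000) = 424800 Pa.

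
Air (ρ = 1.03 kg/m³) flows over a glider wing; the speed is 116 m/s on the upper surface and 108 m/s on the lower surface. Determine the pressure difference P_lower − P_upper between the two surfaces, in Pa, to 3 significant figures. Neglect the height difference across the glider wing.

Bernoulli (same height): P_lower − P_upper = ½ρ(v_upper² − v_lower²).
ΔP = ½·1.03·(116² − 108²) = 923 Pa.

ΔP ≈ 923 Pa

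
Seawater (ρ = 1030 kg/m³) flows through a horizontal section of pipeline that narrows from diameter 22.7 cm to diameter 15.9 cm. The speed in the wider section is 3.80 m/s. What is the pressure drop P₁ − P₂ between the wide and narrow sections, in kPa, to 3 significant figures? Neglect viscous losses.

ΔP = 23.5 kPa

By continuity, v₂ = v₁·A₁/A₂ = 3.80·(405/199) = 7.75 m/s.
Bernoulli (h₁ = h₂): P₁ − P₂ = ½ρ(v₂² − v₁²).
P₁ − P₂ = ½·1030·(7.75² − 3.80²) = ½·1030·45.6 = 23500 Pa.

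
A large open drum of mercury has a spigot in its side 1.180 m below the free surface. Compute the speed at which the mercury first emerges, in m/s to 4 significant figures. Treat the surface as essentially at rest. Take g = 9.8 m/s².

With the surface at rest and both surface and jet at atmospheric pressure, Bernoulli gives ρg h = ½ρv², so v = √(2gh) = √(2·9.8·1.180) = 4.809 m/s.

v ≈ 4.809 m/s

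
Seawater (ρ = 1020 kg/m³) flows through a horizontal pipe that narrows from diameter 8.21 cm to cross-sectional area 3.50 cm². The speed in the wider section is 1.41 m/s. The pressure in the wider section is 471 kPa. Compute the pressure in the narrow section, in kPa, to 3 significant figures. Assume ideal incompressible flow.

P₂ = 240 kPa

Continuity gives A₁v₁ = A₂v₂, so v₂ = (52.9 cm²)/(3.50 cm²) × 1.41 m/s = 21.3 m/s.
With no height change, Bernoulli's equation is P₁ + ½ρv₁² = P₂ + ½ρv₂².
P₂ = P₁ − ½ρ(v₂² − v₁²) = 471000 − ½·1020·(21.3² − 1.41²) = 471000 − 231000 = 240000 Pa.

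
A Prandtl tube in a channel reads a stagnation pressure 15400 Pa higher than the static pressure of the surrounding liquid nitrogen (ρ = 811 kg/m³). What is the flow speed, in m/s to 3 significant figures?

The dynamic pressure equals the rise in static pressure at the stagnation point: ΔP = ½ρv².
v = √(2ΔP/ρ) = √(2·15400/811) = 6.16 m/s.

v ≈ 6.16 m/s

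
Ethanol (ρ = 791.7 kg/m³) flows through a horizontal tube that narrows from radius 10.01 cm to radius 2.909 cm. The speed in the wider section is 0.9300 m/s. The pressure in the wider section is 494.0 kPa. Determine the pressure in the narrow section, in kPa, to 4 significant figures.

By continuity, v₂ = v₁·A₁/A₂ = 0.9300·(314.8/26.59) = 11.01 m/s.
Along the horizontal streamline, P + ½ρv² is constant.
P₂ = P₁ − ½ρ(v₂² − v₁²) = 494000 − ½·791.7·(11.01² − 0.9300²) = 494000 − 47660 = 446300 Pa.

P₂ ≈ 446.3 kPa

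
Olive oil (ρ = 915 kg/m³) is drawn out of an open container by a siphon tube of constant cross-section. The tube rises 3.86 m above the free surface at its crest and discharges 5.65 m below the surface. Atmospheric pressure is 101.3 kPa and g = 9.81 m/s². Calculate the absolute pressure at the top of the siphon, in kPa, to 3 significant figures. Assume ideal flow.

P_top = 15.9 kPa

Bernoulli surface→outlet gives ½v² = g·h_out, so v = √(2·9.81·5.65) = 10.5 m/s.
With constant cross-section the crest speed equals v; applying Bernoulli from the surface up to the crest, P_top = P_atm − ½ρv² − ρg·h_top.
P_top = 101300 − ½·915·10.5² − 915·9.81·3.86 = 15900 Pa.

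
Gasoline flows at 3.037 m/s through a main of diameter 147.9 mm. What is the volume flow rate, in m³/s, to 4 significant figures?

Q = A·v = 0.01718 m² × 3.037 m/s = 0.05218 m³/s.

Q ≈ 0.05218 m³/s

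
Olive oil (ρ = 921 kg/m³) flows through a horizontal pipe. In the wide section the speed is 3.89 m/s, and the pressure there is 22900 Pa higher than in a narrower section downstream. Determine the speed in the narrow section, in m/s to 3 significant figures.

8.05 m/s

With h₁ = h₂, rearranging Bernoulli gives v₂ = √(v₁² + 2ΔP/ρ).
v₂ = √(3.89² + 2·22900/921) = √(15.1 + 49.7) = 8.05 m/s.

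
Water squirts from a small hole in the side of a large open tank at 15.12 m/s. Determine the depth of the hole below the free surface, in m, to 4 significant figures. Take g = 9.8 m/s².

Torricelli: v = √(2gh), so h = v²/(2g).
h = 15.12²/(2·9.8) = 228.6/19.60 = 11.66 m.

h = 11.66 m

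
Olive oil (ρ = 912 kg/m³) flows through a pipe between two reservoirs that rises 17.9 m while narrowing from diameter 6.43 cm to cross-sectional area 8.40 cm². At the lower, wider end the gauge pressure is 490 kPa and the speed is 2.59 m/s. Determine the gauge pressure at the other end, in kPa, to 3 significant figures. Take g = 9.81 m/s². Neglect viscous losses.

P₂ ≈ 287 kPa

By continuity, v₂ = v₁·A₁/A₂ = 2.59·(32.5/8.40) = 10.0 m/s.
Bernoulli: P₁ + ½ρv₁² + ρg h₁ = P₂ + ½ρv₂² + ρg h₂, so P₂ = P₁ + ½ρ(v₁² − v₂²) − ρg(h₂ − h₁).
P₂ = 490000 + ½·912·(2.59² − 10.0²) − 912·9.81·(+17.9) = 490000 + (-42700) − (160000) = 287000 Pa.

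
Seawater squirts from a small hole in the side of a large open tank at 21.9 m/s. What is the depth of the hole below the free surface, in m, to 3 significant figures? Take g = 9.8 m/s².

h ≈ 24.5 m

For a small hole in a large open tank, ½v² = gh, giving h = v²/(2g).
h = 21.9²/(2·9.8) = 480/19.60 = 24.5 m.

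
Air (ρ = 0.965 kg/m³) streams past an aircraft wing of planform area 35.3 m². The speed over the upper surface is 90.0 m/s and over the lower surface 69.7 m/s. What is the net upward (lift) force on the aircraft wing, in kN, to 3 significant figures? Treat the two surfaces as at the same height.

From P + ½ρv² = const at equal height, P_low − P_up = ½ρ(v_up² − v_low²).
ΔP = ½·0.965·(90.0² − 69.7²) = 1560 Pa.
Lift = ΔP · A = 1560 × 35.3 = 55200 N.

F = 55.2 kN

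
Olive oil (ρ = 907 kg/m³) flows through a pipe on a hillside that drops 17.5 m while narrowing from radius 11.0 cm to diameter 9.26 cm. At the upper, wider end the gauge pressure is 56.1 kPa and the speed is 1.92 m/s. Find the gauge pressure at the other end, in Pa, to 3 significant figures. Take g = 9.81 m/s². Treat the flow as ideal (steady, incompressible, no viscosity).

160000 Pa

The volume flow rate is constant, so v₂ = (A₁/A₂)v₁ = (380/67.3)·1.92 = 10.8 m/s.
Energy conservation along the streamline gives P₂ = P₁ − ½ρ(v₂² − v₁²) − ρg(h₂ − h₁).
P₂ = 56100 + ½·907·(1.92² − 10.8²) − 907·9.81·(−17.5) = 56100 + (-51600) − (-156000) = 160000 Pa.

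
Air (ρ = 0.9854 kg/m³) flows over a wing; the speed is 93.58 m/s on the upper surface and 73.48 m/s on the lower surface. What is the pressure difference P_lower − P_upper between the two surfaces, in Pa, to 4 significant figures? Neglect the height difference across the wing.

ΔP = 1654 Pa

Bernoulli (same height): P_lower − P_upper = ½ρ(v_upper² − v_lower²).
ΔP = ½·0.9854·(93.58² − 73.48²) = 1654 Pa.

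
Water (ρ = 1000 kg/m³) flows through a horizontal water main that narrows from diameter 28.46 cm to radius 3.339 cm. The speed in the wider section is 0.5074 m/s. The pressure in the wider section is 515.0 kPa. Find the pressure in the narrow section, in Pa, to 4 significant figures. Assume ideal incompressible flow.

By continuity, v₂ = v₁·A₁/A₂ = 0.5074·(636.2/35.03) = 9.216 m/s.
The pipe is horizontal, so Bernoulli reduces to P₁ + ½ρv₁² = P₂ + ½ρv₂².
P₂ = P₁ − ½ρ(v₂² − v₁²) = 515000 − ½·1000·(9.216² − 0.5074²) = 515000 − 42340 = 472700 Pa.

P₂ = 472700 Pa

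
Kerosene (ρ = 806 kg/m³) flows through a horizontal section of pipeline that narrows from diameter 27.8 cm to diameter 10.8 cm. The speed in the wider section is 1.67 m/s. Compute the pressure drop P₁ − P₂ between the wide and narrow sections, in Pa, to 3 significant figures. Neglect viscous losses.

ΔP ≈ 48200 Pa

Continuity gives A₁v₁ = A₂v₂, so v₂ = (607 cm²)/(91.6 cm²) × 1.67 m/s = 11.1 m/s.
With no height change, Bernoulli's equation is P₁ + ½ρv₁² = P₂ + ½ρv₂².
P₁ − P₂ = ½·806·(11.1² − 1.67²) = ½·806·120 = 48200 Pa.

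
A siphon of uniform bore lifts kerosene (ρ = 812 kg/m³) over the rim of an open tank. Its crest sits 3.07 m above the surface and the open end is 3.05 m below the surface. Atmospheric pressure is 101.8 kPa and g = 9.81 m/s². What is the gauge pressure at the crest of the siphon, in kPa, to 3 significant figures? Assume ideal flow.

P_gauge ≈ -48.8 kPa

Bernoulli surface→outlet gives ½v² = g·h_out, so v = √(2·9.81·3.05) = 7.74 m/s.
Continuity keeps v the same throughout the tube; from surface to crest, P_atm + 0 = P_top + ½ρv² + ρg·h_top.
P_top = 101800 − ½·812·7.74² − 812·9.81·3.07 = 53000 Pa. So P_gauge = P_top − P_atm = -48800 Pa.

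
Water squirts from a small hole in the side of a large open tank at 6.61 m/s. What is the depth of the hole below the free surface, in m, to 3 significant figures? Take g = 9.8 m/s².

For a small hole in a large open tank, ½v² = gh, giving h = v²/(2g).
h = 6.61²/(2·9.8) = 43.7/19.60 = 2.23 m.

2.23 m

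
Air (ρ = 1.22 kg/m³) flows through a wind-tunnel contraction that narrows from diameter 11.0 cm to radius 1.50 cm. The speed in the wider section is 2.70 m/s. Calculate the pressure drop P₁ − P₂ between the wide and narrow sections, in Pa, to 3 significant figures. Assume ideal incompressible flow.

Continuity gives A₁v₁ = A₂v₂, so v₂ = (95.0 cm²)/(7.07 cm²) × 2.70 m/s = 36.3 m/s.
Bernoulli (h₁ = h₂): P₁ − P₂ = ½ρ(v₂² − v₁²).
P₁ − P₂ = ½·1.22·(36.3² − 2.70²) = ½·1.22·1310 = 799 Pa.

ΔP = 799 Pa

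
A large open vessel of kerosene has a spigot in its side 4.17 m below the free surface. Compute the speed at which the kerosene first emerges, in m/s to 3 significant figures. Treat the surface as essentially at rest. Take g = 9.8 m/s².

v = 9.04 m/s

With the surface at rest and both surface and jet at atmospheric pressure, Bernoulli gives ρg h = ½ρv², so v = √(2gh) = √(2·9.8·4.17) = 9.04 m/s.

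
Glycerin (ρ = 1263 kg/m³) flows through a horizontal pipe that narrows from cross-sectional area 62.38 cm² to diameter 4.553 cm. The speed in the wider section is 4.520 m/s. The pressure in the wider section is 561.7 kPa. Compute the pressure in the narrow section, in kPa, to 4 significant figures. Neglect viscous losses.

385.2 kPa

The volume flow rate is constant, so v₂ = (A₁/A₂)v₁ = (62.38/16.28)·4.520 = 17.32 m/s.
With no height change, Bernoulli's equation is P₁ + ½ρv₁² = P₂ + ½ρv₂².
P₂ = P₁ − ½ρ(v₂² − v₁²) = 561700 − ½·1263·(17.32² − 4.520²) = 561700 − 176500 = 385200 Pa.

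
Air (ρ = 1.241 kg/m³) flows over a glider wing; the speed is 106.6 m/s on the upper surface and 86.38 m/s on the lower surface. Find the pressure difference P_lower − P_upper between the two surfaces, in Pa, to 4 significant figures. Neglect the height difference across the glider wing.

ΔP ≈ 2421 Pa

With negligible Δh, P + ½ρv² is constant, so P_low − P_up = ½ρ(v_up² − v_low²).
ΔP = ½·1.241·(106.6² − 86.38²) = 2421 Pa.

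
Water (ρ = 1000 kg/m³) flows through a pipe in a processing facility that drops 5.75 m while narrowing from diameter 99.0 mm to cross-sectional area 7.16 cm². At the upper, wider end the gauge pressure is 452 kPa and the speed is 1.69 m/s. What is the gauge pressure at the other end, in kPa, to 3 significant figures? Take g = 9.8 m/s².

P₂ = 345 kPa

By continuity, v₂ = v₁·A₁/A₂ = 1.69·(77.0/7.16) = 18.2 m/s.
Bernoulli: P₁ + ½ρv₁² + ρg h₁ = P₂ + ½ρv₂² + ρg h₂, so P₂ = P₁ + ½ρ(v₁² − v₂²) − ρg(h₂ − h₁).
P₂ = 452000 + ½·1000·(1.69² − 18.2²) − 1000·9.8·(−5.75) = 452000 + (-164000) − (-56400) = 345000 Pa.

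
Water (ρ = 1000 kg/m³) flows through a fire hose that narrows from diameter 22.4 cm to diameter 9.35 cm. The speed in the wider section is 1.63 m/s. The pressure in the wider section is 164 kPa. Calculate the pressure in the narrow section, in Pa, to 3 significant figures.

P₂ ≈ 122000 Pa

Mass conservation (A₁v₁ = A₂v₂) gives v₂ = 1.63 × 394/68.7 = 9.36 m/s.
The pipe is horizontal, so Bernoulli reduces to P₁ + ½ρv₁² = P₂ + ½ρv₂².
P₂ = P₁ − ½ρ(v₂² − v₁²) = 164000 − ½·1000·(9.36² − 1.63²) = 164000 − 42400 = 122000 Pa.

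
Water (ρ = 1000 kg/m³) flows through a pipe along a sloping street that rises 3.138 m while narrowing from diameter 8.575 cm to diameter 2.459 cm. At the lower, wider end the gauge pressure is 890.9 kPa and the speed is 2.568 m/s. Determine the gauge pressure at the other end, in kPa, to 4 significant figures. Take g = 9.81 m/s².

The volume flow rate is constant, so v₂ = (A₁/A₂)v₁ = (57.75/4.749)·2.568 = 31.23 m/s.
Bernoulli: P₁ + ½ρv₁² + ρg h₁ = P₂ + ½ρv₂² + ρg h₂, so P₂ = P₁ + ½ρ(v₁² − v₂²) − ρg(h₂ − h₁).
P₂ = 890900 + ½·1000·(2.568² − 31.23²) − 1000·9.81·(+3.138) = 890900 + (-484300) − (30780) = 375800 Pa.

375.8 kPa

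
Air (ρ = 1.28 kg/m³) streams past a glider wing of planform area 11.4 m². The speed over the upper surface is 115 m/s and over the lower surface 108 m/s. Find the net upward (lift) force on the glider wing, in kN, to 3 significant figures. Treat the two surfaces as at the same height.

With equal heights on the two surfaces, Bernoulli gives P_lower − P_upper = ½ρ(v_upper² − v_lower²).
ΔP = ½·1.28·(115² − 108²) = 999 Pa.
Lift = ΔP · A = 999 × 11.4 = 11400 N.

F ≈ 11.4 kN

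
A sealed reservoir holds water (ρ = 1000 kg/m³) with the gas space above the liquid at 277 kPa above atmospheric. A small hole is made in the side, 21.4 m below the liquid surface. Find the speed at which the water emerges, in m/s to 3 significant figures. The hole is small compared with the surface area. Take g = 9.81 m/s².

31.2 m/s

Take point 1 at the surface (v₁ ≈ 0) and point 2 at the hole (at atmospheric pressure). Bernoulli: P₁ + ρg h = P_atm + ½ρv₂².
With P₁ − P_atm = 277000 Pa, v₂ = √(2gh + 2ΔP/ρ) = √(2·9.81·21.4 + 2·277000/1000) = 31.2 m/s.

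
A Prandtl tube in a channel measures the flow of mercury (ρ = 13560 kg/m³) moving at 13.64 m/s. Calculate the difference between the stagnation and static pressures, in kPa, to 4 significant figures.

At the stagnation point the flow is brought to rest, so Bernoulli gives P_stag − P_static = ½ρv².
ΔP = ½·13560·13.64² = 1261000 Pa.

ΔP ≈ 1261 kPa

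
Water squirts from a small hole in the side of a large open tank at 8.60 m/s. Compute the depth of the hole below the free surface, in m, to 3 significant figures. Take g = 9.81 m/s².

Torricelli: v = √(2gh), so h = v²/(2g).
h = 8.60²/(2·9.81) = 74.0/19.62 = 3.77 m.

3.77 m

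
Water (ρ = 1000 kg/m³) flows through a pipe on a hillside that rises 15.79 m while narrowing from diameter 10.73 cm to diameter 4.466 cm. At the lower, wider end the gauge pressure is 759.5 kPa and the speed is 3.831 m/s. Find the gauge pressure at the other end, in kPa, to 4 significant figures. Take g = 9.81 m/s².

The volume flow rate is constant, so v₂ = (A₁/A₂)v₁ = (90.43/15.66)·3.831 = 22.11 m/s.
Bernoulli: P₁ + ½ρv₁² + ρg h₁ = P₂ + ½ρv₂² + ρg h₂, so P₂ = P₁ + ½ρ(v₁² − v₂²) − ρg(h₂ − h₁).
P₂ = 759500 + ½·1000·(3.831² − 22.11²) − 1000·9.81·(+15.79) = 759500 + (-237200) − (154900) = 367400 Pa.

P₂ = 367.4 kPa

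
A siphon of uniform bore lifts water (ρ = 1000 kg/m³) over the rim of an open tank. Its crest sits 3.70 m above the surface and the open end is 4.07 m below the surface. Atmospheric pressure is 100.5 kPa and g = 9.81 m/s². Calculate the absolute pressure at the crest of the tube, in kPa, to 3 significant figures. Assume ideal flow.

From the surface to the outlet (both open to atmosphere, surface at rest): v = √(2g·h_out) = √(2·9.81·4.07) = 8.94 m/s.
Continuity keeps v the same throughout the tube; from surface to crest, P_atm + 0 = P_top + ½ρv² + ρg·h_top.
P_top = 100500 − ½·1000·8.94² − 1000·9.81·3.70 = 24300 Pa.

24.3 kPa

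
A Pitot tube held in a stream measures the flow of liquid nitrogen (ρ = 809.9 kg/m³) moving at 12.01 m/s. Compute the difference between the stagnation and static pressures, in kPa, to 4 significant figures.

ΔP = 58.41 kPa

Bernoulli between the free stream and the stagnation point: ½ρv² = P_stag − P_static.
ΔP = ½·809.9·12.01² = 58410 Pa.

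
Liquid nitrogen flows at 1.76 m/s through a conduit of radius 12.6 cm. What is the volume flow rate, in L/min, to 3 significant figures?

Q = A·v = 0.0499 m² × 1.76 m/s = 0.0878 m³/s.
Converting: 0.0878 m³/s × 60000 = 5270 L/min.

5270 L/min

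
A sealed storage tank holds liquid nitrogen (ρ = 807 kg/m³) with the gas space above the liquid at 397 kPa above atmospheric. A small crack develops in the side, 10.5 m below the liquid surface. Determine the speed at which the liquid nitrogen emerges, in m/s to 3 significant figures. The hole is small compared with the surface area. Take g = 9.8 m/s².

Take point 1 at the surface (v₁ ≈ 0) and point 2 at the hole (at atmospheric pressure). Bernoulli: P₁ + ρg h = P_atm + ½ρv₂².
With P₁ − P_atm = 397000 Pa, v₂ = √(2gh + 2ΔP/ρ) = √(2·9.8·10.5 + 2·397000/807) = 34.5 m/s.

34.5 m/s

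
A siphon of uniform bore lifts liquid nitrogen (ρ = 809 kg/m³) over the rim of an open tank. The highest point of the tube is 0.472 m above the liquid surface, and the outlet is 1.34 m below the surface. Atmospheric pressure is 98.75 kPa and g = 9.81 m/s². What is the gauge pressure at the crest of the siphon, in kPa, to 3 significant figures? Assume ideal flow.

P_gauge ≈ -14.4 kPa

Bernoulli surface→outlet gives ½v² = g·h_out, so v = √(2·9.81·1.34) = 5.13 m/s.
The bore is uniform, so the speed at the crest is the same v. Bernoulli surface→crest: P_atm = P_top + ½ρv² + ρg·h_top.
P_top = 98750 − ½·809·5.13² − 809·9.81·0.472 = 84400 Pa. So P_gauge = P_top − P_atm = -14400 Pa.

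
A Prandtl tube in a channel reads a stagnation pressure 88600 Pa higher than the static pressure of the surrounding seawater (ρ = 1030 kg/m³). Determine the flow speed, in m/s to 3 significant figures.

13.1 m/s

The dynamic pressure equals the rise in static pressure at the stagnation point: ΔP = ½ρv².
v = √(2ΔP/ρ) = √(2·88600/1030) = 13.1 m/s.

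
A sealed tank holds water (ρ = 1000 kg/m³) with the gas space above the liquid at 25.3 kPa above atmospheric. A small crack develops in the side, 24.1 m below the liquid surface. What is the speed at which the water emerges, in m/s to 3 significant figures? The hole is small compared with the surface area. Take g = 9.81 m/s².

v ≈ 22.9 m/s

Take point 1 at the surface (v₁ ≈ 0) and point 2 at the hole (at atmospheric pressure). Bernoulli: P₁ + ρg h = P_atm + ½ρv₂².
With P₁ − P_atm = 25300 Pa, v₂ = √(2gh + 2ΔP/ρ) = √(2·9.81·24.1 + 2·25300/1000) = 22.9 m/s.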